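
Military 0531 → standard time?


Hour: 5
5 < 12 → AM

5:31 AM


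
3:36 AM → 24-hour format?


03:36

Input: 3:36 AM
AM hour stays: 3


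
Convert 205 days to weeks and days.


29 weeks 2 days

Weeks: 205 ÷ 7 = 29 remainder 2


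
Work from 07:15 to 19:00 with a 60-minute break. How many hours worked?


Total time = (19×60+0) - (7×60+15)
= 1140 - 435 = 705 min
Minus break: 705 - 60 = 645 min
= 10h 45m

10h 45m (645 minutes)


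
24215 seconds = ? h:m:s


6h 43m 35s

Hours: 24215 ÷ 3600 = 6 remainder 2615
Minutes: 2615 ÷ 60 = 43 remainder 35
Seconds: 35


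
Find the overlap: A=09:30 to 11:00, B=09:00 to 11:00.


90 minutes

Meeting A: 570-660 (in minutes from midnight)
Meeting B: 540-660
Overlap start = max(570, 540) = 570
Overlap end = min(660, 660) = 660
Overlap = max(0, 660 - 570) = 90 min


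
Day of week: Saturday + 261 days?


Monday

Start: Saturday (index 5)
(5 + 261) mod 7
= 266 mod 7
= 0
Index 0 → Monday


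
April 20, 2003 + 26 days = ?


May 16, 2003

Start: April 20, 2003
Add 26 days
April 20 → May 1: 30 - 20 + 1 = 11 days (26 - 11 = 15 left)
May 1 + 15 = May 16, 2003


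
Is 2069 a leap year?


Rules: divisible by 4 AND (not by 100 OR by 400)
2069 ÷ 4 = 517 remainder 1 → not divisible by 4
Not divisible by 4 → not a leap year

No


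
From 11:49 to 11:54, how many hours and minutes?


0h 5m

End time in minutes: 11×60 + 54 = 714
Start time in minutes: 11×60 + 49 = 709
Difference = 714 - 709 = 5 minutes
= 0 hours 5 minutes


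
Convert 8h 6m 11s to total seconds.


29171 seconds

Hours: 8 × 3600 = 28800
Minutes: 6 × 60 = 360
Seconds: 11
Total = 28800 + 360 + 11 = 29171


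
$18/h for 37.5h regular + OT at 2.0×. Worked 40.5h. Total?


Regular: 37.5h × $18 = $675.00
Overtime: 40.5 - 37.5 = 3.0h
OT pay: 3.0h × $18 × 2.0 = $108.00
Total = $675.00 + $108.00 = $783.00

$783.00


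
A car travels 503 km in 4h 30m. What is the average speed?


Distance: 503 km
Time: 4h 30m = 270 min = 270/60 = 9/2 hours
Speed = 503 ÷ (9/2) = 503 × 2 / 9 = 1006/9 ≈ 111.8 km/h

111.8 km/h


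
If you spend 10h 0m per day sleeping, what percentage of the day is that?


41.7%

Time: 600 minutes
Day: 1440 minutes
Percentage = (600/1440) × 100 ≈ 41.7%


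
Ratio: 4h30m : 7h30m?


3:5 (0.60)

Duration 1: 270 minutes
Duration 2: 450 minutes
Ratio = 270:450
GCD = 90
Simplified = 3:5
As a decimal: 3/5 = 0.60


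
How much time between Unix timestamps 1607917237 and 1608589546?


672309 seconds (186.8 hours / 7.78 days)

Difference = 1608589546 - 1607917237 = 672309 seconds
In hours: 672309 / 3600 ≈ 186.8
In days: 672309 / 86400 ≈ 7.78


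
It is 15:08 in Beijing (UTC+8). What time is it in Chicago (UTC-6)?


01:08

Time difference = UTC-6 - UTC+8 = -14 hours
New hour = (15 -14) mod 24
= 1 mod 24 = 1
Minutes unchanged → 01:08


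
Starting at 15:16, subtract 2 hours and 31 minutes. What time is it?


Start: 916 minutes from midnight
Subtract: 151 minutes
Remaining: 916 - 151 = 765
Hours: 12, Minutes: 45

12:45


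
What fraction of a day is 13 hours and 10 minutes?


Total minutes: 13×60 + 10 = 790
Day = 24×60 = 1440 minutes
Fraction = 790/1440 ≈ 0.5486
As a percentage: 790/1440 × 100 ≈ 54.86%

0.5486 (54.86%)


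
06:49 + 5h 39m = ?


Start: 409 minutes from midnight
Add: 339 minutes
Total: 748 minutes
Hours: 748 ÷ 60 = 12 remainder 28

12:28


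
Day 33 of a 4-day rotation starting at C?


Shifts: A, B, C, D
Start: C (index 2)
Day 33: (2 + 33 - 1) mod 4
= 34 mod 4
= 2
Index 2 → shift C

Shift C


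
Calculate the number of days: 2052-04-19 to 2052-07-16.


88 days

From April 19, 2052 to July 16, 2052
Rest of April 2052: 30 - 19 = 11
Full months: May 31, June 30
Days into July 2052: 16
Total = 11 + 31 + 30 + 16 = 88 days


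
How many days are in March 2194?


31 days

Month: March (month 3)
March has 31 days


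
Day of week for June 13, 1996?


Thursday

Zeller's congruence:
q=13, m=6, k=96, j=19
h = (13 + ⌊13×7/5⌋ + 96 + ⌊96/4⌋ + ⌊19/4⌋ - 2×19) mod 7
= (13 + 18 + 96 + 24 + 4 - 38) mod 7
= 117 mod 7 = 5
h=5 → Thursday


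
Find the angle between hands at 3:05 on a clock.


Hour hand = 3×30 + 5×0.5 = 92.5°
Minute hand = 5×6 = 30°
Difference = |92.5 - 30| = 62.5°

62.5°


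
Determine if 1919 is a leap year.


Rules: divisible by 4 AND (not by 100 OR by 400)
1919 ÷ 4 = 479 remainder 3 → not divisible by 4
Not divisible by 4 → not a leap year

No


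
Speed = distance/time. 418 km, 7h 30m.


55.7 km/h

Distance: 418 km
Time: 7h 30m = 450 min = 450/60 = 15/2 hours
Speed = 418 ÷ (15/2) = 418 × 2 / 15 = 836/15 ≈ 55.7 km/h


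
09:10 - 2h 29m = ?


Start: 550 minutes from midnight
Subtract: 149 minutes
Remaining: 550 - 149 = 401
Hours: 6, Minutes: 41

06:41


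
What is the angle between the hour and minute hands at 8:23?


Hour hand = 8×30 + 23×0.5 = 251.5°
Minute hand = 23×6 = 138°
Difference = |251.5 - 138| = 113.5°

113.5°


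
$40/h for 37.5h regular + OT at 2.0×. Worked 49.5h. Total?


$2460.00

Regular: 37.5h × $40 = $1500.00
Overtime: 49.5 - 37.5 = 12.0h
OT pay: 12.0h × $40 × 2.0 = $960.00
Total = $1500.00 + $960.00 = $2460.00


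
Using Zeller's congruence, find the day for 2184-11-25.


Thursday

Zeller's congruence:
q=25, m=11, k=84, j=21
h = (25 + ⌊13×12/5⌋ + 84 + ⌊84/4⌋ + ⌊21/4⌋ - 2×21) mod 7
= (25 + 31 + 84 + 21 + 5 - 42) mod 7
= 124 mod 7 = 5
h=5 → Thursday


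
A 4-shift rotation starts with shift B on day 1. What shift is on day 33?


Shifts: A, B, C, D
Start: B (index 1)
Day 33: (1 + 33 - 1) mod 4
= 33 mod 4
= 1
Index 1 → shift B

Shift B


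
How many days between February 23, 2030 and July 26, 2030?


From February 23, 2030 to July 26, 2030
Rest of February 2030: 28 - 23 = 5
Full months: March 31, April 30, May 31, June 30
Days into July 2030: 26
Total = 5 + 31 + 30 + 31 + 30 + 26 = 153 days

153 days


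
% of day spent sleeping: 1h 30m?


6.3%

Time: 90 minutes
Day: 1440 minutes
Percentage = (90/1440) × 100 ≈ 6.3%


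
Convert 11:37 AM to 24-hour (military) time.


Input: 11:37 AM
AM hour stays: 11

11:37


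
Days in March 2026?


31 days

Month: March (month 3)
March has 31 days


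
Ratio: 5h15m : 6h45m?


Duration 1: 315 minutes
Duration 2: 405 minutes
Ratio = 315:405
GCD = 45
Simplified = 7:9
As a decimal: 7/9 ≈ 0.78

7:9 (0.78)


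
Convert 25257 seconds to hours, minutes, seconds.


7h 0m 57s

Hours: 25257 ÷ 3600 = 7 remainder 57
Minutes: 57 ÷ 60 = 0 remainder 57
Seconds: 57


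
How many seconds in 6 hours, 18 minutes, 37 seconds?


22717 seconds

Hours: 6 × 3600 = 21600
Minutes: 18 × 60 = 1080
Seconds: 37
Total = 21600 + 1080 + 37 = 22717


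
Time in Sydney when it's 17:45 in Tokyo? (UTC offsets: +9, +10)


18:45

Time difference = UTC+10 - UTC+9 = +1 hours
New hour = (17 + 1) mod 24
= 18 mod 24 = 18
Minutes unchanged → 18:45


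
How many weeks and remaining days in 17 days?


2 weeks 3 days

Weeks: 17 ÷ 7 = 2 remainder 3


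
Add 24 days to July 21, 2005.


Start: July 21, 2005
Add 24 days
July 21 → August 1: 31 - 21 + 1 = 11 days (24 - 11 = 13 left)
August 1 + 13 = August 14, 2005

August 14, 2005


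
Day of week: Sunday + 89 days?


Friday

Start: Sunday (index 6)
(6 + 89) mod 7
= 95 mod 7
= 4
Index 4 → Friday


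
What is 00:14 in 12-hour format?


Hour: 0
0 → 12 AM (midnight)

12:14 AM


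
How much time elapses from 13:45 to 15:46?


End time in minutes: 15×60 + 46 = 946
Start time in minutes: 13×60 + 45 = 825
Difference = 946 - 825 = 121 minutes
= 2 hours 1 minutes

2h 1m


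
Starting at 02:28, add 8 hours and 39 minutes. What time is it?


11:07

Start: 148 minutes from midnight
Add: 519 minutes
Total: 667 minutes
Hours: 667 ÷ 60 = 11 remainder 7


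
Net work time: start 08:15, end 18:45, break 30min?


Total time = (18×60+45) - (8×60+15)
= 1125 - 495 = 630 min
Minus break: 630 - 30 = 600 min
= 10h 0m

10h 0m (600 minutes)


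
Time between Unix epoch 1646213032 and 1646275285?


Difference = 1646275285 - 1646213032 = 62253 seconds
In hours: 62253 / 3600 ≈ 17.3
In days: 62253 / 86400 ≈ 0.72

62253 seconds (17.3 hours / 0.72 days)


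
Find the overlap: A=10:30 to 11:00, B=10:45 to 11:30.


Meeting A: 630-660 (in minutes from midnight)
Meeting B: 645-690
Overlap start = max(630, 645) = 645
Overlap end = min(660, 690) = 660
Overlap = max(0, 660 - 645) = 15 min

15 minutes


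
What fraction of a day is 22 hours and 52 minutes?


0.9528 (95.28%)

Total minutes: 22×60 + 52 = 1372
Day = 24×60 = 1440 minutes
Fraction = 1372/1440 ≈ 0.9528
As a percentage: 1372/1440 × 100 ≈ 95.28%


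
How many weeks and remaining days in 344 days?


Weeks: 344 ÷ 7 = 49 remainder 1

49 weeks 1 days


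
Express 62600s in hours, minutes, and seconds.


Hours: 62600 ÷ 3600 = 17 remainder 1400
Minutes: 1400 ÷ 60 = 23 remainder 20
Seconds: 20

17h 23m 20s


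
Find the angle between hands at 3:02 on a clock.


79.0°

Hour hand = 3×30 + 2×0.5 = 91.0°
Minute hand = 2×6 = 12°
Difference = |91.0 - 12| = 79.0°


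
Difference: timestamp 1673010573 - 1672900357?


110216 seconds (30.6 hours / 1.28 days)

Difference = 1673010573 - 1672900357 = 110216 seconds
In hours: 110216 / 3600 ≈ 30.6
In days: 110216 / 86400 ≈ 1.28


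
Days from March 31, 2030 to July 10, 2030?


From March 31, 2030 to July 10, 2030
Rest of March 2030: 31 - 31 = 0
Full months: April 30, May 31, June 30
Days into July 2030: 10
Total = 0 + 30 + 31 + 30 + 10 = 101 days

101 days


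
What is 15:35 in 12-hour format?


Hour: 15
15 - 12 = 3 → PM

3:35 PM


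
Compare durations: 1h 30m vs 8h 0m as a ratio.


3:16 (0.19)

Duration 1: 90 minutes
Duration 2: 480 minutes
Ratio = 90:480
GCD = 30
Simplified = 3:16
As a decimal: 3/16 ≈ 0.19


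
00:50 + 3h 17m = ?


04:07

Start: 50 minutes from midnight
Add: 197 minutes
Total: 247 minutes
Hours: 247 ÷ 60 = 4 remainder 7


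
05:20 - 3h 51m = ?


Start: 320 minutes from midnight
Subtract: 231 minutes
Remaining: 320 - 231 = 89
Hours: 1, Minutes: 29

01:29


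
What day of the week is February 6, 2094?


Saturday

Zeller's congruence:
q=6, m=14, k=93, j=20
h = (6 + ⌊13×15/5⌋ + 93 + ⌊93/4⌋ + ⌊20/4⌋ - 2×20) mod 7
= (6 + 39 + 93 + 23 + 5 - 40) mod 7
= 126 mod 7 = 0
h=0 → Saturday


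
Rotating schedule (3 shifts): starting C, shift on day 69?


Shift B

Shifts: A, B, C
Start: C (index 2)
Day 69: (2 + 69 - 1) mod 3
= 70 mod 3
= 1
Index 1 → shift B


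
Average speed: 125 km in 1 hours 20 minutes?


Distance: 125 km
Time: 1h 20m = 80 min = 80/60 = 4/3 hours
Speed = 125 ÷ (4/3) = 125 × 3 / 4 = 375/4 ≈ 93.8 km/h

93.8 km/h


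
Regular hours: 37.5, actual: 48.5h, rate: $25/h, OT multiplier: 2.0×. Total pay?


$1487.50

Regular: 37.5h × $25 = $937.50
Overtime: 48.5 - 37.5 = 11.0h
OT pay: 11.0h × $25 × 2.0 = $550.00
Total = $937.50 + $550.00 = $1487.50


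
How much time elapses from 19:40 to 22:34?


2h 54m

End time in minutes: 22×60 + 34 = 1354
Start time in minutes: 19×60 + 40 = 1180
Difference = 1354 - 1180 = 174 minutes
= 2 hours 54 minutes


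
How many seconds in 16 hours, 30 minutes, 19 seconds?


Hours: 16 × 3600 = 57600
Minutes: 30 × 60 = 1800
Seconds: 19
Total = 57600 + 1800 + 19 = 59419

59419 seconds


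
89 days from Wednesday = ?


Monday

Start: Wednesday (index 2)
(2 + 89) mod 7
= 91 mod 7
= 0
Index 0 → Monday


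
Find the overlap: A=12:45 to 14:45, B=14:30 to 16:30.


15 minutes

Meeting A: 765-885 (in minutes from midnight)
Meeting B: 870-990
Overlap start = max(765, 870) = 870
Overlap end = min(885, 990) = 885
Overlap = max(0, 885 - 870) = 15 min


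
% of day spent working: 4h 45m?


Time: 285 minutes
Day: 1440 minutes
Percentage = (285/1440) × 100 ≈ 19.8%

19.8%


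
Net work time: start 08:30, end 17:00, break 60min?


7h 30m (450 minutes)

Total time = (17×60+0) - (8×60+30)
= 1020 - 510 = 510 min
Minus break: 510 - 60 = 450 min
= 7h 30m


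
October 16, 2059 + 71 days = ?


December 26, 2059

Start: October 16, 2059
Add 71 days
October 16 → November 1: 31 - 16 + 1 = 16 days (71 - 16 = 55 left)
November 1 → December 1: 30 - 1 + 1 = 30 days (55 - 30 = 25 left)
December 1 + 25 = December 26, 2059


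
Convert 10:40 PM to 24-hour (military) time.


22:40

Input: 10:40 PM
PM: 10 + 12 = 22


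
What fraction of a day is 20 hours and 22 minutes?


0.8486 (84.86%)

Total minutes: 20×60 + 22 = 1222
Day = 24×60 = 1440 minutes
Fraction = 1222/1440 ≈ 0.8486
As a percentage: 1222/1440 × 100 ≈ 84.86%


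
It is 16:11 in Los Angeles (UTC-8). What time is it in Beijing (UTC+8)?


08:11 (next day)

Time difference = UTC+8 - UTC-8 = +16 hours
New hour = (16 + 16) mod 24
= 32 mod 24 = 8
Minutes unchanged → 08:11; 32 ≥ 24 → next day


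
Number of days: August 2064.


Month: August (month 8)
August has 31 days

31 days


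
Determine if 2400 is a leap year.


Rules: divisible by 4 AND (not by 100 OR by 400)
2400 ÷ 4 = 600 exactly → divisible by 4
2400 ÷ 100 = 24 exactly → divisible by 100
2400 ÷ 400 = 6 exactly → divisible by 400
Divisible by 400 → leap year

Yes


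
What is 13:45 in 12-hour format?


1:45 PM

Hour: 13
13 - 12 = 1 → PM


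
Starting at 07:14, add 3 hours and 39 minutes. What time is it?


Start: 434 minutes from midnight
Add: 219 minutes
Total: 653 minutes
Hours: 653 ÷ 60 = 10 remainder 53

10:53


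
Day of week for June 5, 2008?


Zeller's congruence:
q=5, m=6, k=8, j=20
h = (5 + ⌊13×7/5⌋ + 8 + ⌊8/4⌋ + ⌊20/4⌋ - 2×20) mod 7
= (5 + 18 + 8 + 2 + 5 - 40) mod 7
= -2 mod 7 = 5
h=5 → Thursday

Thursday


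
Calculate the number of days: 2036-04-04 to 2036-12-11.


From April 4, 2036 to December 11, 2036
Rest of April 2036: 30 - 4 = 26
Full months: May 31, June 30, July 31, August 31, September 30, October 31, November 30
Days into December 2036: 11
Total = 26 + 31 + 30 + 31 + 31 + 30 + 31 + 30 + 11 = 251 days

251 days


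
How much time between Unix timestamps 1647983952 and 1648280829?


Difference = 1648280829 - 1647983952 = 296877 seconds
In hours: 296877 / 3600 ≈ 82.5
In days: 296877 / 86400 ≈ 3.44

296877 seconds (82.5 hours / 3.44 days)


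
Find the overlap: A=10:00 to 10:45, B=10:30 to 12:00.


15 minutes

Meeting A: 600-645 (in minutes from midnight)
Meeting B: 630-720
Overlap start = max(600, 630) = 630
Overlap end = min(645, 720) = 645
Overlap = max(0, 645 - 630) = 15 min


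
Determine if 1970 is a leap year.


No

Rules: divisible by 4 AND (not by 100 OR by 400)
1970 ÷ 4 = 492 remainder 2 → not divisible by 4
Not divisible by 4 → not a leap year


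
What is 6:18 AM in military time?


Input: 6:18 AM
AM hour stays: 6

06:18


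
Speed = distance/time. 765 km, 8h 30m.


90.0 km/h

Distance: 765 km
Time: 8h 30m = 510 min = 510/60 = 17/2 hours
Speed = 765 ÷ (17/2) = 765 × 2 / 17 = 1530/17 = 90.0 km/h


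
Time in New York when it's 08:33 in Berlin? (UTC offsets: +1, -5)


Time difference = UTC-5 - UTC+1 = -6 hours
New hour = (8 -6) mod 24
= 2 mod 24 = 2
Minutes unchanged → 02:33

02:33


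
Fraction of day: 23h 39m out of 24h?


Total minutes: 23×60 + 39 = 1419
Day = 24×60 = 1440 minutes
Fraction = 1419/1440 ≈ 0.9854
As a percentage: 1419/1440 × 100 ≈ 98.54%

0.9854 (98.54%)


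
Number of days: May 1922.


31 days

Month: May (month 5)
May has 31 days


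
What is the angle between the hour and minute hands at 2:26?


Hour hand = 2×30 + 26×0.5 = 73.0°
Minute hand = 26×6 = 156°
Difference = |73.0 - 156| = 83.0°

83.0°


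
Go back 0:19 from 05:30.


05:11

Start: 330 minutes from midnight
Subtract: 19 minutes
Remaining: 330 - 19 = 311
Hours: 5, Minutes: 11


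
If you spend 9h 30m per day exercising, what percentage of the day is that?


Time: 570 minutes
Day: 1440 minutes
Percentage = (570/1440) × 100 ≈ 39.6%

39.6%


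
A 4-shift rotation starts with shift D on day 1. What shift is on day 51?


Shift B

Shifts: A, B, C, D
Start: D (index 3)
Day 51: (3 + 51 - 1) mod 4
= 53 mod 4
= 1
Index 1 → shift B


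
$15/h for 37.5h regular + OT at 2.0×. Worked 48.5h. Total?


Regular: 37.5h × $15 = $562.50
Overtime: 48.5 - 37.5 = 11.0h
OT pay: 11.0h × $15 × 2.0 = $330.00
Total = $562.50 + $330.00 = $892.50

$892.50


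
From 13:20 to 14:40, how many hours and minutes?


End time in minutes: 14×60 + 40 = 880
Start time in minutes: 13×60 + 20 = 800
Difference = 880 - 800 = 80 minutes
= 1 hours 20 minutes

1h 20m


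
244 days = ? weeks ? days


Weeks: 244 ÷ 7 = 34 remainder 6

34 weeks 6 days


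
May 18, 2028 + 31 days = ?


Start: May 18, 2028
Add 31 days
May 18 → June 1: 31 - 18 + 1 = 14 days (31 - 14 = 17 left)
June 1 + 17 = June 18, 2028

June 18, 2028


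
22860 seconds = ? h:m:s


Hours: 22860 ÷ 3600 = 6 remainder 1260
Minutes: 1260 ÷ 60 = 21 remainder 0
Seconds: 0

6h 21m 0s


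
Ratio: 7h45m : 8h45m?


31:35 (0.89)

Duration 1: 465 minutes
Duration 2: 525 minutes
Ratio = 465:525
GCD = 15
Simplified = 31:35
As a decimal: 31/35 ≈ 0.89


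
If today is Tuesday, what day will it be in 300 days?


Monday

Start: Tuesday (index 1)
(1 + 300) mod 7
= 301 mod 7
= 0
Index 0 → Monday


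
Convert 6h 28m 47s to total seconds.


Hours: 6 × 3600 = 21600
Minutes: 28 × 60 = 1680
Seconds: 47
Total = 21600 + 1680 + 47 = 23327

23327 seconds


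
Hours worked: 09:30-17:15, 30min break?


Total time = (17×60+15) - (9×60+30)
= 1035 - 570 = 465 min
Minus break: 465 - 30 = 435 min
= 7h 15m

7h 15m (435 minutes)


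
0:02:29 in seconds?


Hours: 0 × 3600 = 0
Minutes: 2 × 60 = 120
Seconds: 29
Total = 0 + 120 + 29 = 149

149 seconds


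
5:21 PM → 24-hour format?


17:21

Input: 5:21 PM
PM: 5 + 12 = 17


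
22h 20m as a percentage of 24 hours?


0.9306 (93.06%)

Total minutes: 22×60 + 20 = 1340
Day = 24×60 = 1440 minutes
Fraction = 1340/1440 ≈ 0.9306
As a percentage: 1340/1440 × 100 ≈ 93.06%


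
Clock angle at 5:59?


Hour hand = 5×30 + 59×0.5 = 179.5°
Minute hand = 59×6 = 354°
Difference = |179.5 - 354| = 174.5°

174.5°


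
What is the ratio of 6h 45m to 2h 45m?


Duration 1: 405 minutes
Duration 2: 165 minutes
Ratio = 405:165
GCD = 15
Simplified = 27:11
As a decimal: 27/11 ≈ 2.45

27:11 (2.45)


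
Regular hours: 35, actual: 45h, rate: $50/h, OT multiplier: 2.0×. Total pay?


Regular: 35h × $50 = $1750.00
Overtime: 45 - 35 = 10h
OT pay: 10h × $50 × 2.0 = $1000.00
Total = $1750.00 + $1000.00 = $2750.00

$2750.00


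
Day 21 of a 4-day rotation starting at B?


Shift B

Shifts: A, B, C, D
Start: B (index 1)
Day 21: (1 + 21 - 1) mod 4
= 21 mod 4
= 1
Index 1 → shift B


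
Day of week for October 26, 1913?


Sunday

Zeller's congruence:
q=26, m=10, k=13, j=19
h = (26 + ⌊13×11/5⌋ + 13 + ⌊13/4⌋ + ⌊19/4⌋ - 2×19) mod 7
= (26 + 28 + 13 + 3 + 4 - 38) mod 7
= 36 mod 7 = 1
h=1 → Sunday


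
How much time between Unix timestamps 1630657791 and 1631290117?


Difference = 1631290117 - 1630657791 = 632326 seconds
In hours: 632326 / 3600 ≈ 175.6
In days: 632326 / 86400 ≈ 7.32

632326 seconds (175.6 hours / 7.32 days)


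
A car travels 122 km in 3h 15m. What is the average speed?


Distance: 122 km
Time: 3h 15m = 195 min = 195/60 = 13/4 hours
Speed = 122 ÷ (13/4) = 122 × 4 / 13 = 488/13 ≈ 37.5 km/h

37.5 km/h


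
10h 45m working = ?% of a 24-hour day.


44.8%

Time: 645 minutes
Day: 1440 minutes
Percentage = (645/1440) × 100 ≈ 44.8%


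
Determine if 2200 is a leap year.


No

Rules: divisible by 4 AND (not by 100 OR by 400)
2200 ÷ 4 = 550 exactly → divisible by 4
2200 ÷ 100 = 22 exactly → divisible by 100
2200 ÷ 400 = 5 remainder 200 → not divisible by 400
Divisible by 100 but not by 400 → not a leap year


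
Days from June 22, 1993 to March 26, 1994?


277 days

From June 22, 1993 to March 26, 1994
Rest of June 1993: 30 - 22 = 8
Full months: July 31, August 31, September 30, October 31, November 30, December 31, January 31, February 1994 28
Days into March 1994: 26
Total = 8 + 31 + 31 + 30 + 31 + 30 + 31 + 31 + 28 + 26 = 277 days


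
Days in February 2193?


Month: February (month 2)
February: 28 or 29 (leap year)
2193 leap year? No

28 days


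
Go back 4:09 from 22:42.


18:33

Start: 1362 minutes from midnight
Subtract: 249 minutes
Remaining: 1362 - 249 = 1113
Hours: 18, Minutes: 33


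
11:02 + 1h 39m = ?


Start: 662 minutes from midnight
Add: 99 minutes
Total: 761 minutes
Hours: 761 ÷ 60 = 12 remainder 41

12:41


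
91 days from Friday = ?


Start: Friday (index 4)
(4 + 91) mod 7
= 95 mod 7
= 4
Index 4 → Friday

Friday


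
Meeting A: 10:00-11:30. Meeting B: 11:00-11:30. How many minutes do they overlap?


30 minutes

Meeting A: 600-690 (in minutes from midnight)
Meeting B: 660-690
Overlap start = max(600, 660) = 660
Overlap end = min(690, 690) = 690
Overlap = max(0, 690 - 660) = 30 min


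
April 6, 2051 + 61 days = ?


Start: April 6, 2051
Add 61 days
April 6 → May 1: 30 - 6 + 1 = 25 days (61 - 25 = 36 left)
May 1 → June 1: 31 - 1 + 1 = 31 days (36 - 31 = 5 left)
June 1 + 5 = June 6, 2051

June 6, 2051


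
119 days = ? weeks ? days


Weeks: 119 ÷ 7 = 17 remainder 0

17 weeks 0 days


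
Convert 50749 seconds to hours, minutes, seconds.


Hours: 50749 ÷ 3600 = 14 remainder 349
Minutes: 349 ÷ 60 = 5 remainder 49
Seconds: 49

14h 5m 49s


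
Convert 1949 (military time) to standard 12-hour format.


Hour: 19
19 - 12 = 7 → PM

7:49 PM


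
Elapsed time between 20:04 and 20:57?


End time in minutes: 20×60 + 57 = 1257
Start time in minutes: 20×60 + 4 = 1204
Difference = 1257 - 1204 = 53 minutes
= 0 hours 53 minutes

0h 53m


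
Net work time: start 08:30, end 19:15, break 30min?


10h 15m (615 minutes)

Total time = (19×60+15) - (8×60+30)
= 1155 - 510 = 645 min
Minus break: 645 - 30 = 615 min
= 10h 15m


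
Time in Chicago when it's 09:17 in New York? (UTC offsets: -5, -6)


Time difference = UTC-6 - UTC-5 = -1 hours
New hour = (9 -1) mod 24
= 8 mod 24 = 8
Minutes unchanged → 08:17

08:17


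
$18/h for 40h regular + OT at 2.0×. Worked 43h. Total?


Regular: 40h × $18 = $720.00
Overtime: 43 - 40 = 3h
OT pay: 3h × $18 × 2.0 = $108.00
Total = $720.00 + $108.00 = $828.00

$828.00


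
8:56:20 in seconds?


32180 seconds

Hours: 8 × 3600 = 28800
Minutes: 56 × 60 = 3360
Seconds: 20
Total = 28800 + 3360 + 20 = 32180


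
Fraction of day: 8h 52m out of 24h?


Total minutes: 8×60 + 52 = 532
Day = 24×60 = 1440 minutes
Fraction = 532/1440 ≈ 0.3694
As a percentage: 532/1440 × 100 ≈ 36.94%

0.3694 (36.94%)


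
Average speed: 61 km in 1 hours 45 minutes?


34.9 km/h

Distance: 61 km
Time: 1h 45m = 105 min = 105/60 = 7/4 hours
Speed = 61 ÷ (7/4) = 61 × 4 / 7 = 244/7 ≈ 34.9 km/h


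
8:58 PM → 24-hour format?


20:58

Input: 8:58 PM
PM: 8 + 12 = 20


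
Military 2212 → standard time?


10:12 PM

Hour: 22
22 - 12 = 10 → PM


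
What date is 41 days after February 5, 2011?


March 18, 2011

Start: February 5, 2011
Add 41 days
February 5 → March 1: 28 - 5 + 1 = 24 days (41 - 24 = 17 left)
March 1 + 17 = March 18, 2011


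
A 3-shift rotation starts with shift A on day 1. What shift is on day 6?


Shift C

Shifts: A, B, C
Start: A (index 0)
Day 6: (0 + 6 - 1) mod 3
= 5 mod 3
= 2
Index 2 → shift C


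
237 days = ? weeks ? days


33 weeks 6 days

Weeks: 237 ÷ 7 = 33 remainder 6


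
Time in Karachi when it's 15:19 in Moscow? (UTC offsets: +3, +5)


17:19

Time difference = UTC+5 - UTC+3 = +2 hours
New hour = (15 + 2) mod 24
= 17 mod 24 = 17
Minutes unchanged → 17:19


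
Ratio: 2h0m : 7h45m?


8:31 (0.26)

Duration 1: 120 minutes
Duration 2: 465 minutes
Ratio = 120:465
GCD = 15
Simplified = 8:31
As a decimal: 8/31 ≈ 0.26


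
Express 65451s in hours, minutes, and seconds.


Hours: 65451 ÷ 3600 = 18 remainder 651
Minutes: 651 ÷ 60 = 10 remainder 51
Seconds: 51

18h 10m 51s


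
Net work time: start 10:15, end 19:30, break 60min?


8h 15m (495 minutes)

Total time = (19×60+30) - (10×60+15)
= 1170 - 615 = 555 min
Minus break: 555 - 60 = 495 min
= 8h 15m


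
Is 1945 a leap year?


Rules: divisible by 4 AND (not by 100 OR by 400)
1945 ÷ 4 = 486 remainder 1 → not divisible by 4
Not divisible by 4 → not a leap year

No


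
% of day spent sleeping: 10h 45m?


Time: 645 minutes
Day: 1440 minutes
Percentage = (645/1440) × 100 ≈ 44.8%

44.8%


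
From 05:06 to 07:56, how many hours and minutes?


2h 50m

End time in minutes: 7×60 + 56 = 476
Start time in minutes: 5×60 + 6 = 306
Difference = 476 - 306 = 170 minutes
= 2 hours 50 minutes


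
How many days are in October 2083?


Month: October (month 10)
October has 31 days

31 days


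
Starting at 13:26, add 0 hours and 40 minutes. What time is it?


Start: 806 minutes from midnight
Add: 40 minutes
Total: 846 minutes
Hours: 846 ÷ 60 = 14 remainder 6

14:06


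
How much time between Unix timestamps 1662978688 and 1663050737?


Difference = 1663050737 - 1662978688 = 72049 seconds
In hours: 72049 / 3600 ≈ 20.0
In days: 72049 / 86400 ≈ 0.83

72049 seconds (20.0 hours / 0.83 days)


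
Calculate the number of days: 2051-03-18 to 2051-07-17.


From March 18, 2051 to July 17, 2051
Rest of March 2051: 31 - 18 = 13
Full months: April 30, May 31, June 30
Days into July 2051: 17
Total = 13 + 30 + 31 + 30 + 17 = 121 days

121 days


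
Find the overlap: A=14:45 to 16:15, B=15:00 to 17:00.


75 minutes

Meeting A: 885-975 (in minutes from midnight)
Meeting B: 900-1020
Overlap start = max(885, 900) = 900
Overlap end = min(975, 1020) = 975
Overlap = max(0, 975 - 900) = 75 min


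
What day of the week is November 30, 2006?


Thursday

Zeller's congruence:
q=30, m=11, k=6, j=20
h = (30 + ⌊13×12/5⌋ + 6 + ⌊6/4⌋ + ⌊20/4⌋ - 2×20) mod 7
= (30 + 31 + 6 + 1 + 5 - 40) mod 7
= 33 mod 7 = 5
h=5 → Thursday


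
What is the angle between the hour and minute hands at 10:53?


Hour hand = 10×30 + 53×0.5 = 326.5°
Minute hand = 53×6 = 318°
Difference = |326.5 - 318| = 8.5°

8.5°


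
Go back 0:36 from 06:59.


06:23

Start: 419 minutes from midnight
Subtract: 36 minutes
Remaining: 419 - 36 = 383
Hours: 6, Minutes: 23


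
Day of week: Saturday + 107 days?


Start: Saturday (index 5)
(5 + 107) mod 7
= 112 mod 7
= 0
Index 0 → Monday

Monday


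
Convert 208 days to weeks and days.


29 weeks 5 days

Weeks: 208 ÷ 7 = 29 remainder 5


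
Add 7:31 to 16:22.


Start: 982 minutes from midnight
Add: 451 minutes
Total: 1433 minutes
Hours: 1433 ÷ 60 = 23 remainder 53

23:53


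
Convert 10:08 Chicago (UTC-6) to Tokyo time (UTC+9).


01:08 (next day)

Time difference = UTC+9 - UTC-6 = +15 hours
New hour = (10 + 15) mod 24
= 25 mod 24 = 1
Minutes unchanged → 01:08; 25 ≥ 24 → next day


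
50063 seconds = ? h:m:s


13h 54m 23s

Hours: 50063 ÷ 3600 = 13 remainder 3263
Minutes: 3263 ÷ 60 = 54 remainder 23
Seconds: 23


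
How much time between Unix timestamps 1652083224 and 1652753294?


Difference = 1652753294 - 1652083224 = 670070 seconds
In hours: 670070 / 3600 ≈ 186.1
In days: 670070 / 86400 ≈ 7.76

670070 seconds (186.1 hours / 7.76 days)


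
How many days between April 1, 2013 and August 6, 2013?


From April 1, 2013 to August 6, 2013
Rest of April 2013: 30 - 1 = 29
Full months: May 31, June 30, July 31
Days into August 2013: 6
Total = 29 + 31 + 30 + 31 + 6 = 127 days

127 days


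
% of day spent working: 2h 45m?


11.5%

Time: 165 minutes
Day: 1440 minutes
Percentage = (165/1440) × 100 ≈ 11.5%


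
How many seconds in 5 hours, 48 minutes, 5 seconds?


20885 seconds

Hours: 5 × 3600 = 18000
Minutes: 48 × 60 = 2880
Seconds: 5
Total = 18000 + 2880 + 5 = 20885


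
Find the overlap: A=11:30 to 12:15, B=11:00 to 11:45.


Meeting A: 690-735 (in minutes from midnight)
Meeting B: 660-705
Overlap start = max(690, 660) = 690
Overlap end = min(735, 705) = 705
Overlap = max(0, 705 - 690) = 15 min

15 minutes


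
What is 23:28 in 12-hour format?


Hour: 23
23 - 12 = 11 → PM

11:28 PM


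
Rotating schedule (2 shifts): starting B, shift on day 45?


Shifts: A, B
Start: B (index 1)
Day 45: (1 + 45 - 1) mod 2
= 45 mod 2
= 1
Index 1 → shift B

Shift B


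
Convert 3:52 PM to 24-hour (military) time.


Input: 3:52 PM
PM: 3 + 12 = 15

15:52


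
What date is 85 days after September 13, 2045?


December 7, 2045

Start: September 13, 2045
Add 85 days
September 13 → October 1: 30 - 13 + 1 = 18 days (85 - 18 = 67 left)
October 1 → November 1: 31 - 1 + 1 = 31 days (67 - 31 = 36 left)
November 1 → December 1: 30 - 1 + 1 = 30 days (36 - 30 = 6 left)
December 1 + 6 = December 7, 2045


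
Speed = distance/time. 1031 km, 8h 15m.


Distance: 1031 km
Time: 8h 15m = 495 min = 495/60 = 33/4 hours
Speed = 1031 ÷ (33/4) = 1031 × 4 / 33 = 4124/33 ≈ 125.0 km/h

125.0 km/h


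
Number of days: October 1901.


31 days

Month: October (month 10)
October has 31 days


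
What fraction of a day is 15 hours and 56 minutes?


Total minutes: 15×60 + 56 = 956
Day = 24×60 = 1440 minutes
Fraction = 956/1440 ≈ 0.6639
As a percentage: 956/1440 × 100 ≈ 66.39%

0.6639 (66.39%)


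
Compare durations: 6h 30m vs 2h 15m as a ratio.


26:9 (2.89)

Duration 1: 390 minutes
Duration 2: 135 minutes
Ratio = 390:135
GCD = 15
Simplified = 26:9
As a decimal: 26/9 ≈ 2.89


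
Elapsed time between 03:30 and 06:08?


End time in minutes: 6×60 + 8 = 368
Start time in minutes: 3×60 + 30 = 210
Difference = 368 - 210 = 158 minutes
= 2 hours 38 minutes

2h 38m


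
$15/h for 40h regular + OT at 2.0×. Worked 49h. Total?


Regular: 40h × $15 = $600.00
Overtime: 49 - 40 = 9h
OT pay: 9h × $15 × 2.0 = $270.00
Total = $600.00 + $270.00 = $870.00

$870.00


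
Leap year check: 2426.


No

Rules: divisible by 4 AND (not by 100 OR by 400)
2426 ÷ 4 = 606 remainder 2 → not divisible by 4
Not divisible by 4 → not a leap year


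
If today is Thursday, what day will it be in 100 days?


Start: Thursday (index 3)
(3 + 100) mod 7
= 103 mod 7
= 5
Index 5 → Saturday

Saturday


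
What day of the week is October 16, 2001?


Tuesday

Zeller's congruence:
q=16, m=10, k=1, j=20
h = (16 + ⌊13×11/5⌋ + 1 + ⌊1/4⌋ + ⌊20/4⌋ - 2×20) mod 7
= (16 + 28 + 1 + 0 + 5 - 40) mod 7
= 10 mod 7 = 3
h=3 → Tuesday


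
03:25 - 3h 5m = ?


Start: 205 minutes from midnight
Subtract: 185 minutes
Remaining: 205 - 185 = 20
Hours: 0, Minutes: 20

00:20


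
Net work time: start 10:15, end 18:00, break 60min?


Total time = (18×60+0) - (10×60+15)
= 1080 - 615 = 465 min
Minus break: 465 - 60 = 405 min
= 6h 45m

6h 45m (405 minutes)


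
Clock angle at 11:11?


Hour hand = 11×30 + 11×0.5 = 335.5°
Minute hand = 11×6 = 66°
Difference = |335.5 - 66| = 269.5°
Since > 180°: 360 - 269.5 = 90.5°

90.5°


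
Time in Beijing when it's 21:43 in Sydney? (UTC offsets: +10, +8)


Time difference = UTC+8 - UTC+10 = -2 hours
New hour = (21 -2) mod 24
= 19 mod 24 = 19
Minutes unchanged → 19:43

19:43


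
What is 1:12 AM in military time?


01:12

Input: 1:12 AM
AM hour stays: 1


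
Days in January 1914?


Month: January (month 1)
January has 31 days

31 days


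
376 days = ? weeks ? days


53 weeks 5 days

Weeks: 376 ÷ 7 = 53 remainder 5


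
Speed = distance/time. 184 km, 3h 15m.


Distance: 184 km
Time: 3h 15m = 195 min = 195/60 = 13/4 hours
Speed = 184 ÷ (13/4) = 184 × 4 / 13 = 736/13 ≈ 56.6 km/h

56.6 km/h


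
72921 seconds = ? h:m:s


20h 15m 21s

Hours: 72921 ÷ 3600 = 20 remainder 921
Minutes: 921 ÷ 60 = 15 remainder 21
Seconds: 21


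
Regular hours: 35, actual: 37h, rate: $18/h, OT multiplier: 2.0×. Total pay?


$702.00

Regular: 35h × $18 = $630.00
Overtime: 37 - 35 = 2h
OT pay: 2h × $18 × 2.0 = $72.00
Total = $630.00 + $72.00 = $702.00


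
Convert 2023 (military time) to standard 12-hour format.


Hour: 20
20 - 12 = 8 → PM

8:23 PM


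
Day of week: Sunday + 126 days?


Start: Sunday (index 6)
(6 + 126) mod 7
= 132 mod 7
= 6
Index 6 → Sunday

Sunday


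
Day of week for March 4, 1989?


Zeller's congruence:
q=4, m=3, k=89, j=19
h = (4 + ⌊13×4/5⌋ + 89 + ⌊89/4⌋ + ⌊19/4⌋ - 2×19) mod 7
= (4 + 10 + 89 + 22 + 4 - 38) mod 7
= 91 mod 7 = 0
h=0 → Saturday

Saturday


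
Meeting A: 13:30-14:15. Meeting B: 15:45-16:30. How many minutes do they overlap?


0 minutes

Meeting A: 810-855 (in minutes from midnight)
Meeting B: 945-990
Overlap start = max(810, 945) = 945
Overlap end = min(855, 990) = 855
Overlap = max(0, 855 - 945) = 0 min


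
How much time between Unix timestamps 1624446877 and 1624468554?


21677 seconds (6.0 hours / 0.25 days)

Difference = 1624468554 - 1624446877 = 21677 seconds
In hours: 21677 / 3600 ≈ 6.0
In days: 21677 / 86400 ≈ 0.25


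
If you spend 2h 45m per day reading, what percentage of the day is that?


Time: 165 minutes
Day: 1440 minutes
Percentage = (165/1440) × 100 ≈ 11.5%

11.5%


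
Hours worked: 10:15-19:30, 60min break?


Total time = (19×60+30) - (10×60+15)
= 1170 - 615 = 555 min
Minus break: 555 - 60 = 495 min
= 8h 15m

8h 15m (495 minutes)


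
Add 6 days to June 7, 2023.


Start: June 7, 2023
Add 6 days
June 7 + 6 = June 13, 2023

June 13, 2023


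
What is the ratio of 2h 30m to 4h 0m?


Duration 1: 150 minutes
Duration 2: 240 minutes
Ratio = 150:240
GCD = 30
Simplified = 5:8
As a decimal: 5/8 ≈ 0.63

5:8 (0.63)


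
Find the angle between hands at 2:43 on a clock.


176.5°

Hour hand = 2×30 + 43×0.5 = 81.5°
Minute hand = 43×6 = 258°
Difference = |81.5 - 258| = 176.5°


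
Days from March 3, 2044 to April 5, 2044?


From March 3, 2044 to April 5, 2044
Rest of March 2044: 31 - 3 = 28
Days into April 2044: 5
Total = 28 + 5 = 33 days

33 days


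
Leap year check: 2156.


Rules: divisible by 4 AND (not by 100 OR by 400)
2156 ÷ 4 = 539 exactly → divisible by 4
2156 ÷ 100 = 21 remainder 56 → not divisible by 100
Divisible by 4 but not by 100 → leap year

Yes


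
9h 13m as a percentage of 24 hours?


0.3840 (38.40%)

Total minutes: 9×60 + 13 = 553
Day = 24×60 = 1440 minutes
Fraction = 553/1440 ≈ 0.3840
As a percentage: 553/1440 × 100 ≈ 38.40%


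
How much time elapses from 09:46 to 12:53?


3h 7m

End time in minutes: 12×60 + 53 = 773
Start time in minutes: 9×60 + 46 = 586
Difference = 773 - 586 = 187 minutes
= 3 hours 7 minutes


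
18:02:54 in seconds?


64974 seconds

Hours: 18 × 3600 = 64800
Minutes: 2 × 60 = 120
Seconds: 54
Total = 64800 + 120 + 54 = 64974


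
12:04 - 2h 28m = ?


Start: 724 minutes from midnight
Subtract: 148 minutes
Remaining: 724 - 148 = 576
Hours: 9, Minutes: 36

09:36


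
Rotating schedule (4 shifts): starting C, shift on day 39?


Shifts: A, B, C, D
Start: C (index 2)
Day 39: (2 + 39 - 1) mod 4
= 40 mod 4
= 0
Index 0 → shift A

Shift A


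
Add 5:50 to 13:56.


19:46

Start: 836 minutes from midnight
Add: 350 minutes
Total: 1186 minutes
Hours: 1186 ÷ 60 = 19 remainder 46


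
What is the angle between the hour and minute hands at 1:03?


13.5°

Hour hand = 1×30 + 3×0.5 = 31.5°
Minute hand = 3×6 = 18°
Difference = |31.5 - 18| = 13.5°


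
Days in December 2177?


31 days

Month: December (month 12)
December has 31 days


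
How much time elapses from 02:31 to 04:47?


End time in minutes: 4×60 + 47 = 287
Start time in minutes: 2×60 + 31 = 151
Difference = 287 - 151 = 136 minutes
= 2 hours 16 minutes

2h 16m


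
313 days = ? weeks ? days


Weeks: 313 ÷ 7 = 44 remainder 5

44 weeks 5 days


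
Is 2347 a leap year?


No

Rules: divisible by 4 AND (not by 100 OR by 400)
2347 ÷ 4 = 586 remainder 3 → not divisible by 4
Not divisible by 4 → not a leap year


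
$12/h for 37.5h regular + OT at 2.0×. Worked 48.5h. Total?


Regular: 37.5h × $12 = $450.00
Overtime: 48.5 - 37.5 = 11.0h
OT pay: 11.0h × $12 × 2.0 = $264.00
Total = $450.00 + $264.00 = $714.00

$714.00


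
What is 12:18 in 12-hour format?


Hour: 12
12 → 12 PM (noon)

12:18 PM


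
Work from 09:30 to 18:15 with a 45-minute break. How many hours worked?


8h 0m (480 minutes)

Total time = (18×60+15) - (9×60+30)
= 1095 - 570 = 525 min
Minus break: 525 - 45 = 480 min
= 8h 0m


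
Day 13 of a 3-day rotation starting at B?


Shift B

Shifts: A, B, C
Start: B (index 1)
Day 13: (1 + 13 - 1) mod 3
= 13 mod 3
= 1
Index 1 → shift B


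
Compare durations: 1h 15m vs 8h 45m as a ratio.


1:7 (0.14)

Duration 1: 75 minutes
Duration 2: 525 minutes
Ratio = 75:525
GCD = 75
Simplified = 1:7
As a decimal: 1/7 ≈ 0.14


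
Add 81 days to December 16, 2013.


Start: December 16, 2013
Add 81 days
December 16 → January 1: 31 - 16 + 1 = 16 days (81 - 16 = 65 left)
January 1 → February 1: 31 - 1 + 1 = 31 days (65 - 31 = 34 left)
February 1 → March 1: 28 - 1 + 1 = 28 days (34 - 28 = 6 left)
March 1 + 6 = March 7, 2014

March 7, 2014


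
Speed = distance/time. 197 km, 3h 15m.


Distance: 197 km
Time: 3h 15m = 195 min = 195/60 = 13/4 hours
Speed = 197 ÷ (13/4) = 197 × 4 / 13 = 788/13 ≈ 60.6 km/h

60.6 km/h


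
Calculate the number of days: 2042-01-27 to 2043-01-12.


350 days

From January 27, 2042 to January 12, 2043
Rest of January 2042: 31 - 27 = 4
Full months: February 2042 28, March 31, April 30, May 31, June 30, July 31, August 31, September 30, October 31, November 30, December 31
Days into January 2043: 12
Total = 4 + 28 + 31 + 30 + 31 + 30 + 31 + 31 + 30 + 31 + 30 + 31 + 12 = 350 days


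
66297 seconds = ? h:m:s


Hours: 66297 ÷ 3600 = 18 remainder 1497
Minutes: 1497 ÷ 60 = 24 remainder 57
Seconds: 57

18h 24m 57s


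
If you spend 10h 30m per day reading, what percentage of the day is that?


Time: 630 minutes
Day: 1440 minutes
Percentage = (630/1440) × 100 ≈ 43.8%

43.8%


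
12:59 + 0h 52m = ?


Start: 779 minutes from midnight
Add: 52 minutes
Total: 831 minutes
Hours: 831 ÷ 60 = 13 remainder 51

13:51


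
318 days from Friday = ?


Monday

Start: Friday (index 4)
(4 + 318) mod 7
= 322 mod 7
= 0
Index 0 → Monday


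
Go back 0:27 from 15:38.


Start: 938 minutes from midnight
Subtract: 27 minutes
Remaining: 938 - 27 = 911
Hours: 15, Minutes: 11

15:11


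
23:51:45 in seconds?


Hours: 23 × 3600 = 82800
Minutes: 51 × 60 = 3060
Seconds: 45
Total = 82800 + 3060 + 45 = 85905

85905 seconds


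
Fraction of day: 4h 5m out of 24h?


Total minutes: 4×60 + 5 = 245
Day = 24×60 = 1440 minutes
Fraction = 245/1440 ≈ 0.1701
As a percentage: 245/1440 × 100 ≈ 17.01%

0.1701 (17.01%)


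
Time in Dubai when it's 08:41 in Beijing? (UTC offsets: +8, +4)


04:41

Time difference = UTC+4 - UTC+8 = -4 hours
New hour = (8 -4) mod 24
= 4 mod 24 = 4
Minutes unchanged → 04:41


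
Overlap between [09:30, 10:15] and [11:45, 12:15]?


Meeting A: 570-615 (in minutes from midnight)
Meeting B: 705-735
Overlap start = max(570, 705) = 705
Overlap end = min(615, 735) = 615
Overlap = max(0, 615 - 705) = 0 min

0 minutes
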